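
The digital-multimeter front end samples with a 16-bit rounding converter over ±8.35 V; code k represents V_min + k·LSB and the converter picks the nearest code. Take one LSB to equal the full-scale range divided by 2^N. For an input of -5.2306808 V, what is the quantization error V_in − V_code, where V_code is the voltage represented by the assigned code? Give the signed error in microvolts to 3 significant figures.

Range = 8.35 − (-8.35) = 16.7 V. LSB = 16.7 V / 2^16 ≈ 254.8 µV.
(V_in − V_min)/LSB = (-5.2306808 − (-8.35)) × 65536/16.7 = 12241.1798 → nearest code k = 12241.
Reconstructed level: -8.35 + 12241 × 16.7/65536 V = -5.2307266235 V.
V_in − V_code = -5.2306808 − (-5.2307266235) = +45.8 µV.

+45.8 µV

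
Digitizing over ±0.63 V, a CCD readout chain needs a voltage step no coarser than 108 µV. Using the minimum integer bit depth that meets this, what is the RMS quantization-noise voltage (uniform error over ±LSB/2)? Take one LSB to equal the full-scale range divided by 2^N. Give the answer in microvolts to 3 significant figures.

22.2 µV

Span: 0.63 V − (-0.63 V) = 1.26 V.
1.26 V / 108 µV = 11670. Since 2^13 = 8192 and 2^14 = 16384, N = 14.
LSB = 1.26 V / 2^14 = 76.904 µV.
RMS noise = LSB/√12 = 22.2 µV.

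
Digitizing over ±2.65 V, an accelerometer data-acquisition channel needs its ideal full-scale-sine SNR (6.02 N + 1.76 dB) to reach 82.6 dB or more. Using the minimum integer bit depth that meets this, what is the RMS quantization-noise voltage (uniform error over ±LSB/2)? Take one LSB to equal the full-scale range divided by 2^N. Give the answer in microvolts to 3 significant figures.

93.4 µV

The full-scale span is 2.65 − (-2.65) = 5.3 V.
N ≥ (82.6 − 1.76)/6.02 = 13.429 → N_min = 14.
One LSB is 5.3 V / 16384 = 323.49 µV.
σ_q = LSB/√12 = 323.49 µV/3.4641 = 93.4 µV.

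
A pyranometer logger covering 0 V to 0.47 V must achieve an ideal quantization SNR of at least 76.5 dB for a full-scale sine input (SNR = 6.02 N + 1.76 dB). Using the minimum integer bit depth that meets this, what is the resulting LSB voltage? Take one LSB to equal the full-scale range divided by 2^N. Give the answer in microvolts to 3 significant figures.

57.4 µV

Range is 0.47 V.
Required N = ⌈(76.5 − 1.76)/6.02⌉ = ⌈12.415⌉ = 13.
Step size = 0.47/8192 V = 57.4 µV.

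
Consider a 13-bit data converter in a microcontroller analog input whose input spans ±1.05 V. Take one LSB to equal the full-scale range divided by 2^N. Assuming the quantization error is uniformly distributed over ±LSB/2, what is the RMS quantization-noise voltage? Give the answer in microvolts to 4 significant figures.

Range = 1.05 − (-1.05) = 2.1 V.
One LSB is 2.1 V / 8192 = 256.348 µV.
σ_q = LSB/√12 = 256.348 µV/3.4641 = 74.00 µV.

74.00 µV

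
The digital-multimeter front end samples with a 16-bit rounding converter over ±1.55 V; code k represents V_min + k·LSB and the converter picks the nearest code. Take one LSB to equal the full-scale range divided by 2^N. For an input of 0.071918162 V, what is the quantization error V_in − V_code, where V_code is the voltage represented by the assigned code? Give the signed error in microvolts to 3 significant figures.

Full-scale range = 1.55 V − (-1.55 V) = 3.1 V. LSB = 3.1 V / 2^16 ≈ 47.30 µV.
Position in LSBs: (0.071918162 − (-1.55)) × 65536/3.1 = 34288.3963; rounding gives k = 34288.
Reconstructed level: -1.55 + 34288 × 3.1/65536 V = 0.071899414063 V.
Error = V_in − V_code = 0.071918162 − (0.071899414063) = +18.7 µV.

+18.7 µV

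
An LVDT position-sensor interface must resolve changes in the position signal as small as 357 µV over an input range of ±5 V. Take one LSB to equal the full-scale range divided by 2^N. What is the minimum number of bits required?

Full-scale range = 5 V − (-5 V) = 10 V.
10 V / 357 µV = 28010. Since 2^14 = 16384 and 2^15 = 32768, N = 15.

15 bits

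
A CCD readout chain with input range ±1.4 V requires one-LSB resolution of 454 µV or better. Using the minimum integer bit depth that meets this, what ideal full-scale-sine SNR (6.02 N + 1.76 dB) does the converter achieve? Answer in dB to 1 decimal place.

Span: 1.4 V − (-1.4 V) = 2.8 V.
2.8 V / 454 µV = 6167. Since 2^12 = 4096 and 2^13 = 8192, N = 13.
Ideal SNR at N = 13: 6.02·13 + 1.76 = 80.0 dB.

80.0 dB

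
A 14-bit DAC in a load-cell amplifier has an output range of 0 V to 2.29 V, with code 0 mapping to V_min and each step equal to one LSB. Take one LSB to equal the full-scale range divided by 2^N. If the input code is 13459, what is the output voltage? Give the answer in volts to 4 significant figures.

1.881 V

Full-scale range = 2.29 V. LSB = 2.29 V / 2^14.
V_out = V_min + code × LSB = 0 V + 13459 × 2.29 V / 16384
      = 0 + 1.88117 = 1.88117 V.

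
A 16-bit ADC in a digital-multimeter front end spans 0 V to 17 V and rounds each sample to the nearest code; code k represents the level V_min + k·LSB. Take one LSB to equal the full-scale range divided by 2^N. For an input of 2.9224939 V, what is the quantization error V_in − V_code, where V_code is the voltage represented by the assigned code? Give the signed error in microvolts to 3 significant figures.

Span = 17 V. LSB = 17 V / 2^16 ≈ 259.4 µV.
Position in LSBs: (2.9224939 − (0)) × 65536/17 = 11266.3859; rounding gives k = 11266.
V_code = 0 + (11266/65536) × 17 = 2.9223937988 V.
e = 2.9224939 − (2.9223937988) = +100 µV.

+100 µV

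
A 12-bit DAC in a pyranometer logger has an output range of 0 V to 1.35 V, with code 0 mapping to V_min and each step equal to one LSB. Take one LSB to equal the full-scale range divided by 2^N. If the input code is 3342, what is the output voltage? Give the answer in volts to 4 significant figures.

1.101 V

Full-scale range = 1.35 V. LSB = 1.35 V / 2^12.
V_out = 0 + 3342 × (1.35/4096) V
      = 0 + 1.10149 = 1.10149 V.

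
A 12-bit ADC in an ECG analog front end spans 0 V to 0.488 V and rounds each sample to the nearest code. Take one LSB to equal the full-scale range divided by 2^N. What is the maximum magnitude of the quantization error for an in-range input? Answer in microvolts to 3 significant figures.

Full-scale range = 0.488 V.
Step size = 0.488/4096 V = 119.14 µV.
|e|_max = LSB/2 = 59.6 µV.

59.6 µV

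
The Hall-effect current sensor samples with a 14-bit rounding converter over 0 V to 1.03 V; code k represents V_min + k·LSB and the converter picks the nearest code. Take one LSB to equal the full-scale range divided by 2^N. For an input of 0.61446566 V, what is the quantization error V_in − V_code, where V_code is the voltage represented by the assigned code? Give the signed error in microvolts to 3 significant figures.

Span = 1.03 V. LSB = 1.03 V / 2^14 ≈ 62.87 µV.
(0.61446566 − (0)) / LSB = 0.61446566 × 16384/1.03 = 9774.1800. Nearest integer: k = 9774.
V_code = V_min + k × range/2^14 = 0 + 9774 × 1.03/16384 = 0.61445434570 V.
V_in − V_code = 0.61446566 − (0.61445434570) = +11.3 µV.

+11.3 µV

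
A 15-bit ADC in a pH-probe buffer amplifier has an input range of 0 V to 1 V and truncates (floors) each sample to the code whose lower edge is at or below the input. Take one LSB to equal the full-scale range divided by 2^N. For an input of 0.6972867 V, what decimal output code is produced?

Range is 1 V. LSB = 1 V / 2^15 ≈ 30.52 µV.
(V_in − V_min) × 2^15/range = (0.6972867 − (0)) × 32768/1 = 22848.691.
Floor → code = 22848.

22848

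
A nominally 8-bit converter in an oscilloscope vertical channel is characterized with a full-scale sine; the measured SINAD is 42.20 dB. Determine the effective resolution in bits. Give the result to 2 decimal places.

6.72 bits

ENOB = (42.20 − 1.76)/6.02 = 6.7176 bits.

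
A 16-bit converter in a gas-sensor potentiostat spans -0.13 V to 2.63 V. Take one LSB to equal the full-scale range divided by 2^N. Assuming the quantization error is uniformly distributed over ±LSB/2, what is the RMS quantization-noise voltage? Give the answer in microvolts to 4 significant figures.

Full-scale range = 2.63 V − (-0.13 V) = 2.76 V.
LSB = 2.76 V ÷ 2^16 = 2.76/65536 V = 42.1143 µV.
σ_q = LSB/√12 = 42.1143 µV/3.4641 = 12.16 µV.

12.16 µV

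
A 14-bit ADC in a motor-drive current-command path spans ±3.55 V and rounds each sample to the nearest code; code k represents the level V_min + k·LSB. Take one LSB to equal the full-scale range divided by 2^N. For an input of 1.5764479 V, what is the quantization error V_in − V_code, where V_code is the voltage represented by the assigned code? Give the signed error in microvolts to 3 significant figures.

Range = 3.55 − (-3.55) = 7.1 V. LSB = 7.1 V / 2^14 ≈ 433.3 µV.
Position in LSBs: (1.5764479 − (-3.55)) × 16384/7.1 = 11829.8201; rounding gives k = 11830.
V_code = -3.55 + (11830/16384) × 7.1 = 1.5765258789 V.
Error = V_in − V_code = 1.5764479 − (1.5765258789) = −78.0 µV.

−78.0 µV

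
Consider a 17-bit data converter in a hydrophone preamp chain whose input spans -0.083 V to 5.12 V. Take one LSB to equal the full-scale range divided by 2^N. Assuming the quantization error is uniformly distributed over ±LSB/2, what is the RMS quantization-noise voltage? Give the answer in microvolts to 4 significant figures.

11.46 µV

The full-scale span is 5.12 − (-0.083) = 5.203 V.
One LSB is 5.203 V / 131072 = 39.6957 µV.
σ_q = LSB/√12 = 39.6957 µV/3.4641 = 11.46 µV.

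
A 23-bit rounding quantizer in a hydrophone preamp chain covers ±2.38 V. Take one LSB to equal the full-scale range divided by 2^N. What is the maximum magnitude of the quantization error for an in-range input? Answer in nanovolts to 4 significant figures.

Span: 2.38 V − (-2.38 V) = 4.76 V.
One LSB is 4.76 V / 8388608 = 0.567436 µV.
Worst-case error for round-to-nearest is half an LSB: 283.7 nV.

283.7 nV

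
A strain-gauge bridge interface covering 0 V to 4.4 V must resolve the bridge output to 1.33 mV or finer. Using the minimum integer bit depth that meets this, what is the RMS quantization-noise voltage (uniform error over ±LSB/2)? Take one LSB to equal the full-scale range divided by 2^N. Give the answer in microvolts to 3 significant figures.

310 µV

Range is 4.4 V.
Levels needed ≥ 4.4/1.33 mV = 3308. 2^12 = 4096 suffices, so N_min = 12.
LSB = 4.4 V / 2^12 = 1.0742 mV.
V_rms = LSB/√12 = 310 µV.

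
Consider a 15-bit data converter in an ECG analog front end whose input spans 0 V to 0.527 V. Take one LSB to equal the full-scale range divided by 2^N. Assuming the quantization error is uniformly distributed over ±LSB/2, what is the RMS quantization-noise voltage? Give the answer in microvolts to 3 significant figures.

4.64 µV

V_FS = 0.527 V.
LSB = 0.527 V ÷ 2^15 = 0.527/32768 V = 16.083 µV.
For a uniform distribution on [−LSB/2, +LSB/2], V_rms = LSB/√12 = 16.083 µV/3.4641 = 4.64 µV.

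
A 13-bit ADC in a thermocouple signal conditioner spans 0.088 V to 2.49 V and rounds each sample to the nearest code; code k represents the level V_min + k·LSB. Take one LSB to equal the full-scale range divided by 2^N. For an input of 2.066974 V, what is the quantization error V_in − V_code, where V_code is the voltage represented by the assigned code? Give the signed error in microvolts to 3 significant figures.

The full-scale span is 2.49 − (0.088) = 2.402 V. LSB = 2.402 V / 2^13 ≈ 293.2 µV.
Position in LSBs: (2.066974 − (0.088)) × 8192/2.402 = 6749.2735; rounding gives k = 6749.
V_code = V_min + k × range/2^13 = 0.088 + 6749 × 2.402/8192 = 2.066893799 V.
e = 2.066974 − (2.066893799) = +80.2 µV.

+80.2 µV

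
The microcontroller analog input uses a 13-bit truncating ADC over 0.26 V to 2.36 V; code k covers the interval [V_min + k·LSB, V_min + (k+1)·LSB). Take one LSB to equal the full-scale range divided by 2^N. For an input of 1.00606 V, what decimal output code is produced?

2910

Span: 2.36 V − (0.26 V) = 2.1 V. LSB = 2.1 V / 2^13 ≈ 256.3 µV.
code = ⌊(V_in − V_min)/LSB⌋ = ⌊(V_in − V_min) × 2^13 / range⌋
     = ⌊(1.00606 − (0.26)) × 8192 / 2.1⌋ = ⌊0.74606 × 8192/2.1⌋
     = ⌊2910.345⌋ = 2910.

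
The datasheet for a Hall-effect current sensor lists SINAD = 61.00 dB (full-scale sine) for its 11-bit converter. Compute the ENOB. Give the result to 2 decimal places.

ENOB = (SINAD − 1.76) / 6.02 = (61.00 − 1.76) / 6.02 = 59.24 / 6.02 = 9.8405.

9.84 bits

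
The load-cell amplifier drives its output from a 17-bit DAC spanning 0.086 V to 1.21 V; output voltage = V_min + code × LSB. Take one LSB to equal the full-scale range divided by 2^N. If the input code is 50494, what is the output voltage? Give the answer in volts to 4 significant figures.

0.5190 V

The full-scale span is 1.21 − (0.086) = 1.124 V. LSB = 1.124 V / 2^17.
V_out = 0.086 + 50494 × (1.124/131072) V
      = 0.086 + 0.433008 = 0.519008 V.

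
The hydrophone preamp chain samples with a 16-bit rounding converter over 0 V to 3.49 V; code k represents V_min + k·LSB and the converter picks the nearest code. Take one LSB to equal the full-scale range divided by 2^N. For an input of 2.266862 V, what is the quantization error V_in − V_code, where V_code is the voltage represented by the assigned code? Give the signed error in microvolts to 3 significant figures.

V_FS = 3.49 V. LSB = 3.49 V / 2^16 ≈ 53.25 µV.
(2.266862 − (0)) / LSB = 2.266862 × 65536/3.49 = 42567.6413. Nearest integer: k = 42568.
V_code = V_min + k × range/2^16 = 0 + 42568 × 3.49/65536 = 2.2668811035 V.
Error = V_in − V_code = 2.266862 − (2.2668811035) = −19.1 µV.

−19.1 µV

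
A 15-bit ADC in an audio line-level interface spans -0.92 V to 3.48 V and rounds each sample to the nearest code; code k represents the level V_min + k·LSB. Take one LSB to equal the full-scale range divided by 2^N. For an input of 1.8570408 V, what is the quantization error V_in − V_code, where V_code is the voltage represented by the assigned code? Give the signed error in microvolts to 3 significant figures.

Range = 3.48 − (-0.92) = 4.4 V. LSB = 4.4 V / 2^15 ≈ 134.3 µV.
(1.8570408 − (-0.92)) / LSB = 2.7770408 × 32768/4.4 = 20681.3802. Nearest integer: k = 20681.
V_code = -0.92 + (20681/32768) × 4.4 = 1.8569897461 V.
Error = V_in − V_code = 1.8570408 − (1.8569897461) = +51.1 µV.

+51.1 µV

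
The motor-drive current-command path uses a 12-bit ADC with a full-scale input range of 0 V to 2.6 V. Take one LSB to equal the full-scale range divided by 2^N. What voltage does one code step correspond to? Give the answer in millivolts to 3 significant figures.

0.635 mV

Full-scale range = 2.6 V.
There are 2^12 = 4096 steps.
LSB = 2.6 V / 2^12 = 0.635 mV.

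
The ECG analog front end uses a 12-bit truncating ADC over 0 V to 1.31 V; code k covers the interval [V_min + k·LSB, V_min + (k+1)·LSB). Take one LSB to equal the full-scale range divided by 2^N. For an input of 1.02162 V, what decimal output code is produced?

Range is 1.31 V. LSB = 1.31 V / 2^12 ≈ 319.8 µV.
V_in − V_min = 1.02162 − (0) = 1.02162 V.
Divide by LSB: 1.02162 × 4096/1.31 = 3194.3172.
Truncating gives code 3194.

3194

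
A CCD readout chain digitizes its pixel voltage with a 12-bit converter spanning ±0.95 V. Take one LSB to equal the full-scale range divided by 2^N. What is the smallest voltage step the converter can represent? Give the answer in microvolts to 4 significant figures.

Full-scale range = 0.95 V − (-0.95 V) = 1.9 V.
There are 2^12 = 4096 steps.
LSB = 1.9 V ÷ 2^12 = 1.9/4096 V = 463.9 µV.

463.9 µV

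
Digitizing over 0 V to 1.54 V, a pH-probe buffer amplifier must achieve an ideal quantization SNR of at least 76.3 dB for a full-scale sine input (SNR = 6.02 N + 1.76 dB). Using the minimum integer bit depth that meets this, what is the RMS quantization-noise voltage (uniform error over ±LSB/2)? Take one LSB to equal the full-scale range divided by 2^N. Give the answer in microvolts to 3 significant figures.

54.3 µV

V_FS = 1.54 V.
N ≥ (76.3 − 1.76)/6.02 = 12.382 → N_min = 13.
LSB = 1.54 V ÷ 2^13 = 1.54/8192 V = 187.99 µV.
σ_q = LSB/√12 = 187.99 µV/3.4641 = 54.3 µV.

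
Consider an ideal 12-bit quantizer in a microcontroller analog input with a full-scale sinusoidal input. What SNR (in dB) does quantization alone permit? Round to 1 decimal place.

74.0 dB

SNR = 6.02·12 + 1.76 = 74.00 dB.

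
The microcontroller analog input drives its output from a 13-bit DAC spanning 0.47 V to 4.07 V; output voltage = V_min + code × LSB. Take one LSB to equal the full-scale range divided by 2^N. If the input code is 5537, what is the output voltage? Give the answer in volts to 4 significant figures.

Full-scale range = 4.07 V − (0.47 V) = 3.6 V. LSB = 3.6 V / 2^13.
Output = V_min + (5537/8192) × range = 0.47 + 0.675903 × 3.6 V
      = 0.47 + 2.43325 = 2.90325 V.

2.903 V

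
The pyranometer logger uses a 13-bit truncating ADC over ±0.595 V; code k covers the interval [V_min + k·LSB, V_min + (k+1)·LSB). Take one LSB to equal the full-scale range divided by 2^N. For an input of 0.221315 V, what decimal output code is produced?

5619

Range = 0.595 − (-0.595) = 1.19 V. LSB = 1.19 V / 2^13 ≈ 145.3 µV.
code = ⌊(V_in − V_min)/LSB⌋ = ⌊(V_in − V_min) × 2^13 / range⌋
     = ⌊(0.221315 − (-0.595)) × 8192 / 1.19⌋ = ⌊0.816315 × 8192/1.19⌋
     = ⌊5619.540⌋ = 5619.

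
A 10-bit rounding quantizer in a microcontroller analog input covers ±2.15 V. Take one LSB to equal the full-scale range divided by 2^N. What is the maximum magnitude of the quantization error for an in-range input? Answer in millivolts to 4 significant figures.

2.100 mV

The full-scale span is 2.15 − (-2.15) = 4.3 V.
LSB = 4.3 V / 2^10 = 4.19922 mV.
A rounding quantizer has |error| ≤ LSB/2 = 2.100 mV.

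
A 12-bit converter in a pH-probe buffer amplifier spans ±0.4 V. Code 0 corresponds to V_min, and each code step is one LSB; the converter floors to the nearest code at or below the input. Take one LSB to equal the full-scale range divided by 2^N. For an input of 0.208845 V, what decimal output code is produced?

The full-scale span is 0.4 − (-0.4) = 0.8 V. LSB = 0.8 V / 2^12 ≈ 195.3 µV.
V_in − V_min = 0.208845 − (-0.4) = 0.608845 V.
Divide by LSB: 0.608845 × 4096/0.8 = 3117.2864.
Truncating gives code 3117.

3117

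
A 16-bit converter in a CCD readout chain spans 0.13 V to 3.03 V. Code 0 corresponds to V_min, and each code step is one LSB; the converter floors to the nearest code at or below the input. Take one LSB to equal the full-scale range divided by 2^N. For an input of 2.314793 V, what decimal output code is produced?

Full-scale range = 3.03 V − (0.13 V) = 2.9 V. LSB = 2.9 V / 2^16 ≈ 44.25 µV.
(V_in − V_min) × 2^16/range = (2.314793 − (0.13)) × 65536/2.9 = 49373.308.
Floor → code = 49373.

49373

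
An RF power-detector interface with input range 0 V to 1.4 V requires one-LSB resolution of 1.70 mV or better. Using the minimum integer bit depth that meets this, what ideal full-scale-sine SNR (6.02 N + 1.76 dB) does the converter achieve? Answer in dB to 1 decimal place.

62.0 dB

Full-scale range = 1.4 V.
1.4 V / 1.70 mV = 823.5. Since 2^9 = 512 and 2^10 = 1024, N = 10.
Ideal SNR at N = 10: 6.02·10 + 1.76 = 62.0 dB.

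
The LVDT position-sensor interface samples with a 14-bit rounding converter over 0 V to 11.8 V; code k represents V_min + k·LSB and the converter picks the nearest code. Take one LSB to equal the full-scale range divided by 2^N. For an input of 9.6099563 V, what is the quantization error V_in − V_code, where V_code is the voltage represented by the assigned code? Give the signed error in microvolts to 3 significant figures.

Range is 11.8 V. LSB = 11.8 V / 2^14 ≈ 0.7202 mV.
Position in LSBs: (9.6099563 − (0)) × 16384/11.8 = 13343.1800; rounding gives k = 13343.
Reconstructed level: 0 + 13343 × 11.8/16384 V = 9.6098266602 V.
e = 9.6099563 − (9.6098266602) = +130 µV.

+130 µV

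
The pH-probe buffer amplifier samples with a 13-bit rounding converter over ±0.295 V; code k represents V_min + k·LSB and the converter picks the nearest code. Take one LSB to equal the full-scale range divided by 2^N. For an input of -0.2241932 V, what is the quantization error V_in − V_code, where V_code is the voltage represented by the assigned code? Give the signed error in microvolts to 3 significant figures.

Span: 0.295 V − (-0.295 V) = 0.59 V. LSB = 0.59 V / 2^13 ≈ 72.02 µV.
Position in LSBs: (-0.2241932 − (-0.295)) × 8192/0.59 = 983.1344; rounding gives k = 983.
Reconstructed level: -0.295 + 983 × 0.59/8192 V = -0.2242028809 V.
e = -0.2241932 − (-0.2242028809) = +9.68 µV.

+9.68 µV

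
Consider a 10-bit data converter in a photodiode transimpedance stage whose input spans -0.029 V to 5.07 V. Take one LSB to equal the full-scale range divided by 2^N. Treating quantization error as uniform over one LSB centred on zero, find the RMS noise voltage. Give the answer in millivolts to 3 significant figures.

Full-scale range = 5.07 V − (-0.029 V) = 5.099 V.
Step size = 5.099/1024 V = 4.9795 mV.
σ_q = LSB/√12 = 4.9795 mV/3.4641 = 1.44 mV.

1.44 mV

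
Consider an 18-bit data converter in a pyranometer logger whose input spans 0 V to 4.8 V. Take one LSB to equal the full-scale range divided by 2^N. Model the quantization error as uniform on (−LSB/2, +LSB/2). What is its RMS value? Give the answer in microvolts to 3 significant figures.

5.29 µV

Span = 4.8 V.
LSB = 4.8 V ÷ 2^18 = 4.8/262144 V = 18.311 µV.
For a uniform distribution on [−LSB/2, +LSB/2], V_rms = LSB/√12 = 18.311 µV/3.4641 = 5.29 µV.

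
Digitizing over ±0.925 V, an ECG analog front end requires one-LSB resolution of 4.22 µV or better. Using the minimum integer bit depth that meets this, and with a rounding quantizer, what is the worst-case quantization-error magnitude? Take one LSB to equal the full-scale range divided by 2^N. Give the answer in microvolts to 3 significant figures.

Span: 0.925 V − (-0.925 V) = 1.85 V.
1.85 V / 4.22 µV = 438400. Since 2^18 = 262144 and 2^19 = 524288, N = 19.
Step size = 1.85/524288 V = 3.5286 µV.
|e|_max = LSB/2 = 1.76 µV.

1.76 µV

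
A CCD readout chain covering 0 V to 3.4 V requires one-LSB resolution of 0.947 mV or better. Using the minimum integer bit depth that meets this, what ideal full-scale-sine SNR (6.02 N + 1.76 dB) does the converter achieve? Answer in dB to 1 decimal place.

Range is 3.4 V.
3.4 V / 0.947 mV = 3590. Since 2^11 = 2048 and 2^12 = 4096, N = 12.
SNR = 6.02 × 12 + 1.76 = 74.00 dB.

74.0 dB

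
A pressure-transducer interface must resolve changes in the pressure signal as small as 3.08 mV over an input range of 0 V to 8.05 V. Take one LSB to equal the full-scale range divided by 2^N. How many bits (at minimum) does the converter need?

V_FS = 8.05 V.
Levels needed ≥ 8.05/3.08 mV = 2614. 2^12 = 4096 suffices, so N_min = 12.

12 bits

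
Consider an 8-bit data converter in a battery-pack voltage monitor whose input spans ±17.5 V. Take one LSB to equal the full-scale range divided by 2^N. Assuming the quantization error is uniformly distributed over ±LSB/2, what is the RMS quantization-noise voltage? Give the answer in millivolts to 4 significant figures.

39.47 mV

Range = 17.5 − (-17.5) = 35 V.
One LSB is 35 V / 256 = 136.719 mV.
V_rms = LSB/√12 = 136.719 mV / √12 = 39.47 mV.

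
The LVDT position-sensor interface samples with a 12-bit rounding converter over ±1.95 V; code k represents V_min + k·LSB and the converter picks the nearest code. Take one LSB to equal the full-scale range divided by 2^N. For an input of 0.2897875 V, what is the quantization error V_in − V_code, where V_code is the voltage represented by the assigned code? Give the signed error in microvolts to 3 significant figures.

+334 µV

Span: 1.95 V − (-1.95 V) = 3.9 V. LSB = 3.9 V / 2^12 ≈ 0.9521 mV.
(V_in − V_min)/LSB = (0.2897875 − (-1.95)) × 4096/3.9 = 2352.3512 → nearest code k = 2352.
Reconstructed level: -1.95 + 2352 × 3.9/4096 V = 0.2894531250 V.
V_in − V_code = 0.2897875 − (0.2894531250) = +334 µV.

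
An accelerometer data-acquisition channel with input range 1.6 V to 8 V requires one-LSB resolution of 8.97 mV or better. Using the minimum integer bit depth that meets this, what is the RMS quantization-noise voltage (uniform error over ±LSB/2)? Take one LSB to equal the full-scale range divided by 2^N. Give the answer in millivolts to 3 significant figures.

Span: 8 V − (1.6 V) = 6.4 V.
Need 2^N ≥ 6.4 V / 8.97 mV = 713.5 → N_min = 10.
One LSB is 6.4 V / 1024 = 6.2500 mV.
V_rms = LSB/√12 = 1.80 mV.

1.80 mV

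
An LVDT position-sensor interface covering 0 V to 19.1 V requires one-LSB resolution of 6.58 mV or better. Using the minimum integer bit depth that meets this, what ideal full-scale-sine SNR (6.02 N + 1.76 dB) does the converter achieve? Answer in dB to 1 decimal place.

Range is 19.1 V.
Required number of levels: 19.1/6.58 mV = 2902.7; smallest N with 2^N ≥ that is 12.
SNR = 6.02 × 12 + 1.76 = 74.00 dB.

74.0 dB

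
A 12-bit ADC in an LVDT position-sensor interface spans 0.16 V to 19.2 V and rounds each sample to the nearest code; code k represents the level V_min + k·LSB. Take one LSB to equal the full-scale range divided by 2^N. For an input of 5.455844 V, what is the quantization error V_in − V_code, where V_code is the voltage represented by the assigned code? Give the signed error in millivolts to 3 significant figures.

+1.27 mV

The full-scale span is 19.2 − (0.16) = 19.04 V. LSB = 19.04 V / 2^12 ≈ 4.648 mV.
(V_in − V_min)/LSB = (5.455844 − (0.16)) × 4096/19.04 = 1139.2740 → nearest code k = 1139.
V_code = 0.16 + (1139/4096) × 19.04 = 5.454570313 V.
V_in − V_code = 5.455844 − (5.454570313) = +1.27 mV.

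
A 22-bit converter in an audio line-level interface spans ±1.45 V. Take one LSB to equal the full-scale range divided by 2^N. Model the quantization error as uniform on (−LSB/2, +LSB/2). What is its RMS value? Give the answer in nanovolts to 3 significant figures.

The full-scale span is 1.45 − (-1.45) = 2.9 V.
LSB = 2.9 V ÷ 2^22 = 2.9/4194304 V = 0.69141 µV.
σ_q = LSB/√12 = 0.69141 µV/3.4641 = 200 nV.

200 nV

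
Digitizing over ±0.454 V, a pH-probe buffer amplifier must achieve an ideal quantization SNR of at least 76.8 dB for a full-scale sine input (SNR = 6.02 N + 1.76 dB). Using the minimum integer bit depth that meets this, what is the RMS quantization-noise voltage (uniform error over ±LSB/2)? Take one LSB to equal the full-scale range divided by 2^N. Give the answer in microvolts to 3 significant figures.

32.0 µV

Range = 0.454 − (-0.454) = 0.908 V.
N ≥ (76.8 − 1.76)/6.02 = 12.465 → N_min = 13.
LSB = 0.908 V ÷ 2^13 = 0.908/8192 V = 110.84 µV.
RMS noise = LSB/√12 = 32.0 µV.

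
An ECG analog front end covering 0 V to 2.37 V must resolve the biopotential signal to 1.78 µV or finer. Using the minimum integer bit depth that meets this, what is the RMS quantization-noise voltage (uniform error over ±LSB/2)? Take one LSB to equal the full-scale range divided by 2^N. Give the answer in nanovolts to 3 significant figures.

Full-scale range = 2.37 V.
Required number of levels: 2.37/1.78 µV = 1.3315e6; smallest N with 2^N ≥ that is 21.
LSB = 2.37 V / 2^21 = 1.1301 µV.
RMS noise = LSB/√12 = 326 nV.

326 nV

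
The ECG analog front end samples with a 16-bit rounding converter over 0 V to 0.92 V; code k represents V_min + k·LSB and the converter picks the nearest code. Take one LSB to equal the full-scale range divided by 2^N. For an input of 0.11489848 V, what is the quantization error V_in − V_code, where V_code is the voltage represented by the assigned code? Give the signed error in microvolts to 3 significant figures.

−3.25 µV

V_FS = 0.92 V. LSB = 0.92 V / 2^16 ≈ 14.04 µV.
Position in LSBs: (0.11489848 − (0)) × 65536/0.92 = 8184.7682; rounding gives k = 8185.
V_code = V_min + k × range/2^16 = 0 + 8185 × 0.92/65536 = 0.11490173340 V.
Error = V_in − V_code = 0.11489848 − (0.11490173340) = −3.25 µV.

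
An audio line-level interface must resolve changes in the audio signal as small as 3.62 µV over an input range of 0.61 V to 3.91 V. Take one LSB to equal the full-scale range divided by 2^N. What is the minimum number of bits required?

20 bits

Span: 3.91 V − (0.61 V) = 3.3 V.
3.3 V / 3.62 µV = 911600. Since 2^19 = 524288 and 2^20 = 1048576, N = 20.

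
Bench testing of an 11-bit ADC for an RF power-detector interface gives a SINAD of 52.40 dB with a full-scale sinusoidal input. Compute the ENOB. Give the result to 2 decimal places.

(52.40 − 1.76) / 6.02 = 50.64/6.02 = 8.4120 effective bits.

8.41 bits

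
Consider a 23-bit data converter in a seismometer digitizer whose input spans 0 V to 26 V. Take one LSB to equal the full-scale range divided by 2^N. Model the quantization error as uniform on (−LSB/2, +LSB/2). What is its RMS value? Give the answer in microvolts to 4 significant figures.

0.8947 µV

Full-scale range = 26 V.
Step size = 26/8388608 V = 3.09944 µV.
σ_q = LSB/√12 = 3.09944 µV/3.4641 = 0.8947 µV.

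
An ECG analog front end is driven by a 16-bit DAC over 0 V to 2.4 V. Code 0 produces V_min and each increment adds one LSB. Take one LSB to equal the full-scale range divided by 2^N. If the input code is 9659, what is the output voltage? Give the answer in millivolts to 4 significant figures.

Range is 2.4 V. LSB = 2.4 V / 2^16.
V_out = 0 + 9659 × (2.4/65536) V
      = 0 V + 0.353723 V = 0.353723 V.

353.7 mV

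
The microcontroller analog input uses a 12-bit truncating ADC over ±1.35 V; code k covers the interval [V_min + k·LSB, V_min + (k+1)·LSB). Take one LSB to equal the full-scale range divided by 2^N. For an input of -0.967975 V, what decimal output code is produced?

579

Full-scale range = 1.35 V − (-1.35 V) = 2.7 V. LSB = 2.7 V / 2^12 ≈ 0.6592 mV.
(V_in − V_min) × 2^12/range = (-0.967975 − (-1.35)) × 4096/2.7 = 579.546.
Floor → code = 579.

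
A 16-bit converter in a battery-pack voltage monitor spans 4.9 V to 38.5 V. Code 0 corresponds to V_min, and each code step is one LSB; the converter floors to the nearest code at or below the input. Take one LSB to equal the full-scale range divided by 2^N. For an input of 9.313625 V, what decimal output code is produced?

Range = 38.5 − (4.9) = 33.6 V. LSB = 33.6 V / 2^16 ≈ 0.5127 mV.
V_in − V_min = 9.313625 − (4.9) = 4.413625 V.
Divide by LSB: 4.413625 × 65536/33.6 = 8608.6705.
Truncating gives code 8608.

8608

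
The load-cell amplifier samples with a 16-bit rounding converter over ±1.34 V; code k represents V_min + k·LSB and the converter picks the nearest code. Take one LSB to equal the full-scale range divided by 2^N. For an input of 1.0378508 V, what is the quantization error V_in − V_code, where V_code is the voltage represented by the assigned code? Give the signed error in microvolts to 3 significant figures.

+13.3 µV

Span: 1.34 V − (-1.34 V) = 2.68 V. LSB = 2.68 V / 2^16 ≈ 40.89 µV.
Position in LSBs: (1.0378508 − (-1.34)) × 65536/2.68 = 58147.3246; rounding gives k = 58147.
Reconstructed level: -1.34 + 58147 × 2.68/65536 V = 1.0378375244 V.
e = 1.0378508 − (1.0378375244) = +13.3 µV.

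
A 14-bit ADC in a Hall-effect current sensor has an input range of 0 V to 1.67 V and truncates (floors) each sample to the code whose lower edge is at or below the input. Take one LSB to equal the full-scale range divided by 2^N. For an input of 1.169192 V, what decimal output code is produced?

Full-scale range = 1.67 V. LSB = 1.67 V / 2^14 ≈ 101.9 µV.
(V_in − V_min) × 2^14/range = (1.169192 − (0)) × 16384/1.67 = 11470.684.
Floor → code = 11470.

11470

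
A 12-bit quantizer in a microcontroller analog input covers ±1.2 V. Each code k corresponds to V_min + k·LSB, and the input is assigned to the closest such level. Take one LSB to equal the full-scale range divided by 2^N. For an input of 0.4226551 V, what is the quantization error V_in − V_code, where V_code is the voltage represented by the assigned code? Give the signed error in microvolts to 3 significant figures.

+194 µV

Full-scale range = 1.2 V − (-1.2 V) = 2.4 V. LSB = 2.4 V / 2^12 ≈ 0.5859 mV.
Position in LSBs: (0.4226551 − (-1.2)) × 4096/2.4 = 2769.3314; rounding gives k = 2769.
V_code = V_min + k × range/2^12 = -1.2 + 2769 × 2.4/4096 = 0.4224609375 V.
V_in − V_code = 0.4226551 − (0.4224609375) = +194 µV.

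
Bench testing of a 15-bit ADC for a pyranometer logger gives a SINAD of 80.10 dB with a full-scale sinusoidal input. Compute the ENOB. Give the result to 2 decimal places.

13.01 bits

ENOB = (SINAD − 1.76) / 6.02 = (80.10 − 1.76) / 6.02 = 78.34 / 6.02 = 13.0133.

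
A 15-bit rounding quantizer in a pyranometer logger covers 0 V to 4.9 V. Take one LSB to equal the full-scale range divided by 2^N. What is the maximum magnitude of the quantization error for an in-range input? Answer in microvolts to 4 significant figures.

Full-scale range = 4.9 V.
Step size = 4.9/32768 V = 149.536 µV.
|e|_max = LSB/2 = 74.77 µV.

74.77 µV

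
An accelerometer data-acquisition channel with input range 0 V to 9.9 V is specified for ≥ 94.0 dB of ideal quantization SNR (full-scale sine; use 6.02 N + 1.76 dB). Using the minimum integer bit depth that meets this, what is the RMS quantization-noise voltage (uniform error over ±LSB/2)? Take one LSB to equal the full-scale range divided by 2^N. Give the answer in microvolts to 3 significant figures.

43.6 µV

Full-scale range = 9.9 V.
Solving 6.02 N ≥ 94.0 − 1.76: N ≥ 15.322. Round up → N = 16.
LSB = 9.9 V ÷ 2^16 = 9.9/65536 V = 151.06 µV.
RMS noise = LSB/√12 = 43.6 µV.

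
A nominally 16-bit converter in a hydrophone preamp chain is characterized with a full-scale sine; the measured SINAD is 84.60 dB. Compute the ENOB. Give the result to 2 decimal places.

Inverting SNR = 6.02 N + 1.76: N_eff = (84.60 − 1.76)/6.02 = 13.7608.

13.76 bits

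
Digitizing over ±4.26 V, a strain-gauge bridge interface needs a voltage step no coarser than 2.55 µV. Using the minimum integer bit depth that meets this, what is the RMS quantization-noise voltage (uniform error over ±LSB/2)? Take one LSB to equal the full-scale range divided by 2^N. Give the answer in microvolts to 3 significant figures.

0.586 µV

Span: 4.26 V − (-4.26 V) = 8.52 V.
Levels needed ≥ 8.52/2.55 µV = 3.341e6. 2^22 = 4194304 suffices, so N_min = 22.
Step size = 8.52/4194304 V = 2.0313 µV.
σ_q = LSB/√12 = 2.0313 µV/3.4641 = 0.586 µV.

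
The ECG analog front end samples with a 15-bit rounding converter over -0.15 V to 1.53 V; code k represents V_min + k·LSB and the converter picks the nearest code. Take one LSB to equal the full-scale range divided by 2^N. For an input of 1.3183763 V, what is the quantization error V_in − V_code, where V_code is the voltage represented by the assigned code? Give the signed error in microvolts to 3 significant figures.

+16.9 µV

Range = 1.53 − (-0.15) = 1.68 V. LSB = 1.68 V / 2^15 ≈ 51.27 µV.
(1.3183763 − (-0.15)) / LSB = 1.4683763 × 32768/1.68 = 28640.3301. Nearest integer: k = 28640.
Reconstructed level: -0.15 + 28640 × 1.68/32768 V = 1.3183593750 V.
Error = V_in − V_code = 1.3183763 − (1.3183593750) = +16.9 µV.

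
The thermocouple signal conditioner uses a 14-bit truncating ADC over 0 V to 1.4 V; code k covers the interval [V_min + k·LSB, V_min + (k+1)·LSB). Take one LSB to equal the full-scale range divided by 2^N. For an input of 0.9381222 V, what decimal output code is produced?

10978

Full-scale range = 1.4 V. LSB = 1.4 V / 2^14 ≈ 85.45 µV.
V_in − V_min = 0.9381222 − (0) = 0.9381222 V.
Divide by LSB: 0.9381222 × 16384/1.4 = 10978.7101.
Truncating gives code 10978.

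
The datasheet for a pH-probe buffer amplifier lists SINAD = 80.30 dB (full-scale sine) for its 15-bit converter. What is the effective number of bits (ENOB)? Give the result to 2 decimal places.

Inverting SNR = 6.02 N + 1.76: N_eff = (80.30 − 1.76)/6.02 = 13.0465.

13.05 bits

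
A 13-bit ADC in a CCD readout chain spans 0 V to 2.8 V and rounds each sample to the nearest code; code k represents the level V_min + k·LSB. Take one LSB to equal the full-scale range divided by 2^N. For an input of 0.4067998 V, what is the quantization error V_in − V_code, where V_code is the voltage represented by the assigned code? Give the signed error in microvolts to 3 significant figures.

Full-scale range = 2.8 V. LSB = 2.8 V / 2^13 ≈ 341.8 µV.
(V_in − V_min)/LSB = (0.4067998 − (0)) × 8192/2.8 = 1190.1800 → nearest code k = 1190.
V_code = 0 + (1190/8192) × 2.8 = 0.4067382813 V.
Error = V_in − V_code = 0.4067998 − (0.4067382813) = +61.5 µV.

+61.5 µV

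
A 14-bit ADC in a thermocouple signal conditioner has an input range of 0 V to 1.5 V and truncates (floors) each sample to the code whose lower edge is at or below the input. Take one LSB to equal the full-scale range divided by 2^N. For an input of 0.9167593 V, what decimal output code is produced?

10013

Span = 1.5 V. LSB = 1.5 V / 2^14 ≈ 91.55 µV.
code = ⌊(V_in − V_min)/LSB⌋ = ⌊(V_in − V_min) × 2^14 / range⌋
     = ⌊(0.9167593 − (0)) × 16384 / 1.5⌋ = ⌊0.9167593 × 16384/1.5⌋
     = ⌊10013.456⌋ = 10013.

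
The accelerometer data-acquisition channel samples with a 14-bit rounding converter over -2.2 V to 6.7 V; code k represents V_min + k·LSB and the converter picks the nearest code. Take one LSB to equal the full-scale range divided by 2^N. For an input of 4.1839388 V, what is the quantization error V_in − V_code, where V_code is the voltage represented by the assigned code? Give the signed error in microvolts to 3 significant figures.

Range = 6.7 − (-2.2) = 8.9 V. LSB = 8.9 V / 2^14 ≈ 0.5432 mV.
Position in LSBs: (4.1839388 − (-2.2)) × 16384/8.9 = 11752.1858; rounding gives k = 11752.
V_code = -2.2 + (11752/16384) × 8.9 = 4.1838378906 V.
V_in − V_code = 4.1839388 − (4.1838378906) = +101 µV.

+101 µV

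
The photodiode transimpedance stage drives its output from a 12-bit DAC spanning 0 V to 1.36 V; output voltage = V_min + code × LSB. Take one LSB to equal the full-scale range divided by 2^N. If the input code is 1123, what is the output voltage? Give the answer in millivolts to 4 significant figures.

372.9 mV

Range is 1.36 V. LSB = 1.36 V / 2^12.
V_out = V_min + code × LSB = 0 V + 1123 × 1.36 V / 4096
      = 0 + 0.372871 = 0.372871 V.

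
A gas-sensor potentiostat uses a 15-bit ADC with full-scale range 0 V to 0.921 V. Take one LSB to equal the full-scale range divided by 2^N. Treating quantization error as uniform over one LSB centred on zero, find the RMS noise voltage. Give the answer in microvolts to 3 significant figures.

8.11 µV

Full-scale range = 0.921 V.
One LSB is 0.921 V / 32768 = 28.107 µV.
RMS of a uniform error over width LSB is LSB/√12 = 8.11 µV.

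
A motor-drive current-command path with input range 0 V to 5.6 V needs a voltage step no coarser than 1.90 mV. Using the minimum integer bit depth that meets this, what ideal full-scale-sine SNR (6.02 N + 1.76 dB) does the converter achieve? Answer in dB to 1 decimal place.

74.0 dB

Full-scale range = 5.6 V.
Levels needed ≥ 5.6/1.90 mV = 2947. 2^12 = 4096 suffices, so N_min = 12.
SNR = 6.02 × 12 + 1.76 = 74.00 dB.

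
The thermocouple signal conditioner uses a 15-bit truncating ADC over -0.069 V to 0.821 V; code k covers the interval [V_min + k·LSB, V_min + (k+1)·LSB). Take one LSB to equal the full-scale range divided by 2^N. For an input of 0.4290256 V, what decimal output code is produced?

The full-scale span is 0.821 − (-0.069) = 0.89 V. LSB = 0.89 V / 2^15 ≈ 27.16 µV.
code = ⌊(V_in − V_min)/LSB⌋ = ⌊(V_in − V_min) × 2^15 / range⌋
     = ⌊(0.4290256 − (-0.069)) × 32768 / 0.89⌋ = ⌊0.4980256 × 32768/0.89⌋
     = ⌊18336.295⌋ = 18336.

18336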